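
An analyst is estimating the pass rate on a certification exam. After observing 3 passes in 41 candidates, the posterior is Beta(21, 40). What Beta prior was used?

Beta(18, 2)

Under Beta–binomial conjugacy the posterior parameters are (a+s, b+f).
So a = 21 − 3 = 18 and b = 40 − 38 = 2.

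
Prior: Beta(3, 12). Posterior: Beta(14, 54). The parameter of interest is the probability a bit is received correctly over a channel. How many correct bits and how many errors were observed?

11 correct bits and 42 errors

A Beta(a, b) prior with s successes and f failures in binomial data gives a Beta(a+s, b+f) posterior.
So s = 14 − 3 = 11 and f = 54 − 12 = 42.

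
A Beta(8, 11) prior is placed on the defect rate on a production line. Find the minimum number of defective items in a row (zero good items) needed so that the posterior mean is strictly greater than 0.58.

k = 8

After k defective items and 0 good items the posterior is Beta(8+k, 11), with mean (8+k)/(8+11+k).
Set (8+k)/(19+k) > 0.58 and solve: k > (0.58·19 − 8)/(1 − 0.58) = 7.190.
The smallest integer exceeding 7.190 is 8.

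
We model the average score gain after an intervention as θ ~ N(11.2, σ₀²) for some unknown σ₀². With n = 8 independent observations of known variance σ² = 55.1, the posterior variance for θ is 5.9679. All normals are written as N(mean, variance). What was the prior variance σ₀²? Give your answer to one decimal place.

σ₀² = 44.7

Posterior precision equals prior precision plus data precision: 1/σ_n² = 1/σ₀² + n/σ².
So 1/σ₀² = 1/5.9679 − 8/55.1 = 0.167563 − 0.145191 = 0.022372.
Hence σ₀² = 1/0.022372 ≈ 44.7.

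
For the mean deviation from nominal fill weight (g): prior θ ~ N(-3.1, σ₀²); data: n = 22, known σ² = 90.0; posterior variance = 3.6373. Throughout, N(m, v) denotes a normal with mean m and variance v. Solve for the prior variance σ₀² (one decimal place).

Posterior precision equals prior precision plus data precision: 1/σ_n² = 1/σ₀² + n/σ².
So 1/σ₀² = 1/3.6373 − 22/90.0 = 0.274929 − 0.244444 = 0.030485.
Hence σ₀² = 1/0.030485 ≈ 32.8.

σ₀² = 32.8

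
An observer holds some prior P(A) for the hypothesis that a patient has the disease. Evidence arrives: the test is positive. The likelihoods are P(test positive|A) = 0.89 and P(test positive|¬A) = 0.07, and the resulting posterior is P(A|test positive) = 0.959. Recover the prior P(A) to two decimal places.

In odds form, posterior odds = prior odds × likelihood ratio, so prior odds = posterior odds ÷ LR.
Posterior odds = 0.959/(1−0.959) = 23.3902. LR = 0.89/0.07 = 12.7143.
Prior odds = 23.3902/12.7143 = 1.8397, so P(A) = 1.8397/(1+1.8397) ≈ 0.65.

P(A) = 0.65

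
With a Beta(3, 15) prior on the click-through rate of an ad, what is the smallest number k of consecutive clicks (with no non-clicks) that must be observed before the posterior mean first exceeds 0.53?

k = 14

After k clicks and 0 non-clicks the posterior is Beta(3+k, 15), with mean (3+k)/(3+15+k).
Set (3+k)/(18+k) > 0.53 and solve: k > (0.53·18 − 3)/(1 − 0.53) = 13.915.
The smallest integer exceeding 13.915 is 14, and checking k=14: (17)/(32) = 0.5312 > 0.53.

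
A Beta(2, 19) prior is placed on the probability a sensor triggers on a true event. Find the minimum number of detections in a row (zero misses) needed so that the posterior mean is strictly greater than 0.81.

After k detections and 0 misses the posterior is Beta(2+k, 19), with mean (2+k)/(2+19+k).
Set (2+k)/(21+k) > 0.81 and solve: k > (0.81·21 − 2)/(1 − 0.81) = 79.000.
The smallest integer exceeding 79.000 is 80, and checking k=80: (82)/(101) = 0.8119 > 0.81.

k = 80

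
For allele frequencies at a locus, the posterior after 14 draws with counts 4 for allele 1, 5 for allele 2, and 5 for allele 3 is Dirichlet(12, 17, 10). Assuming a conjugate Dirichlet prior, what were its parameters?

Dirichlet(8, 12, 5)

For a Dirichlet(α) prior with multinomial counts c, the posterior is Dirichlet(α + c) componentwise.
Subtract each count from the matching posterior parameter: 12−4=8, 17−5=12, 10−5=5.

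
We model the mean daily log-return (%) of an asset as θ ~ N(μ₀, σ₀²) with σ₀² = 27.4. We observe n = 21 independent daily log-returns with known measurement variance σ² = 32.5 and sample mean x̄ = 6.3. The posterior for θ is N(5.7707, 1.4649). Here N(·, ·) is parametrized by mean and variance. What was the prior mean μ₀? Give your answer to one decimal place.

μ₀ = -3.6

The posterior mean is a precision-weighted average: μ_n = (τ₀μ₀ + τ_data·x̄)/(τ₀+τ_data), with τ₀=1/σ₀² and τ_data=n/σ².
Here τ₀ = 1/27.4 = 0.036496 and τ_data = 21/32.5 = 0.646154, so τ_n = 0.682650.
Rearranging for μ₀: μ₀ = (μ_n·τ_n − τ_data·x̄)/τ₀ = (5.7707·0.682650 − 0.646154·6.3) / 0.036496 = -0.131402/0.036496 ≈ -3.6.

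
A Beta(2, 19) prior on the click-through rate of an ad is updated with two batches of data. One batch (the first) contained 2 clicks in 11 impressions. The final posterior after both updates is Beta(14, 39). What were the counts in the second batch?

10 clicks and 11 non-clicks

Sequential conjugate updates are equivalent to a single update on the pooled data, so total successes = posterior α − prior α and total failures = posterior β − prior β.
Total across both batches: 14−2=12 clicks, 39−19=20 non-clicks.
Subtract the first batch: 12−2=10 clicks and 20−9=11 non-clicks.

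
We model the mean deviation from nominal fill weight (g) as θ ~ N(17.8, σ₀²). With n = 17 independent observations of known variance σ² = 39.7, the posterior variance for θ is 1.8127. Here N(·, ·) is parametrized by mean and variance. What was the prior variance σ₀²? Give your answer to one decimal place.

σ₀² = 8.1

Posterior precision equals prior precision plus data precision: 1/σ_n² = 1/σ₀² + n/σ².
So 1/σ₀² = 1/1.8127 − 17/39.7 = 0.551663 − 0.428212 = 0.123451.
Hence σ₀² = 1/0.123451 ≈ 8.1.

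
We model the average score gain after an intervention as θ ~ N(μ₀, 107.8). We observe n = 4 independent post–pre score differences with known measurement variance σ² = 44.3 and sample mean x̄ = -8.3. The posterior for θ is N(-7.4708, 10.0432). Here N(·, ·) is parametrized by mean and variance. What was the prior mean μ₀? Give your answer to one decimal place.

μ₀ = 0.6

With known observation variance, the Normal–Normal posterior has precision τ_n = τ₀ + n/σ² and mean μ_n = (τ₀μ₀ + (n/σ²)x̄)/τ_n.
Here τ₀ = 1/107.8 = 0.009276 and τ_data = 4/44.3 = 0.090293, so τ_n = 0.099569.
Rearranging for μ₀: μ₀ = (μ_n·τ_n − τ_data·x̄)/τ₀ = (-7.4708·0.099569 − 0.090293·-8.3) / 0.009276 = 0.005572/0.009276 ≈ 0.6.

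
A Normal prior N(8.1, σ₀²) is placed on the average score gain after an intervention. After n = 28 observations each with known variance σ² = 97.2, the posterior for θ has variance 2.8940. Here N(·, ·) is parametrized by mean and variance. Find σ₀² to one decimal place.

Posterior precision equals prior precision plus data precision: 1/σ_n² = 1/σ₀² + n/σ².
So 1/σ₀² = 1/2.8940 − 28/97.2 = 0.345543 − 0.288066 = 0.057477.
Hence σ₀² = 1/0.057477 ≈ 17.4.

σ₀² = 17.4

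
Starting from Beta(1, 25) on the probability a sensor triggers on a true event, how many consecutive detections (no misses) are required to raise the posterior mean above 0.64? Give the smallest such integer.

k = 44

After k detections and 0 misses the posterior is Beta(1+k, 25), with mean (1+k)/(1+25+k).
Set (1+k)/(26+k) > 0.64 and solve: k > (0.64·26 − 1)/(1 − 0.64) = 43.444.
The smallest integer exceeding 43.444 is 44, and checking k=44: (45)/(70) = 0.6429 > 0.64.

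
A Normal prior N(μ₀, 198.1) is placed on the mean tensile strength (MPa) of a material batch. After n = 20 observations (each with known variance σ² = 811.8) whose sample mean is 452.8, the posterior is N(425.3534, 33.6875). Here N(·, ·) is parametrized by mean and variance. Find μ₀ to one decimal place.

μ₀ = 291.4

With known observation variance, the Normal–Normal posterior has precision τ_n = τ₀ + n/σ² and mean μ_n = (τ₀μ₀ + (n/σ²)x̄)/τ_n.
Here τ₀ = 1/198.1 = 0.005048 and τ_data = 20/811.8 = 0.024637, so τ_n = 0.029685.
Rearranging for μ₀: μ₀ = (μ_n·τ_n − τ_data·x̄)/τ₀ = (425.3534·0.029685 − 0.024637·452.8) / 0.005048 = 1.470982/0.005048 ≈ 291.4.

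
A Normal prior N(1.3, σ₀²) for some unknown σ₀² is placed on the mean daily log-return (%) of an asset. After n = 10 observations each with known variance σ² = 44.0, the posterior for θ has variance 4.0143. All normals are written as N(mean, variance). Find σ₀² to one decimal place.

σ₀² = 45.8

Posterior precision equals prior precision plus data precision: 1/σ_n² = 1/σ₀² + n/σ².
So 1/σ₀² = 1/4.0143 − 10/44.0 = 0.249109 − 0.227273 = 0.021836.
Hence σ₀² = 1/0.021836 ≈ 45.8.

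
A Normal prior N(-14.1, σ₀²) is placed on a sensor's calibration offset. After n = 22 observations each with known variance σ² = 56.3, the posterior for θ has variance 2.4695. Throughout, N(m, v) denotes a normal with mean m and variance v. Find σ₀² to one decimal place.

σ₀² = 70.5

For the Normal–Normal model with known σ², precisions add: τ_n = τ₀ + n/σ².
So 1/σ₀² = 1/2.4695 − 22/56.3 = 0.404940 − 0.390764 = 0.014176.
Hence σ₀² = 1/0.014176 ≈ 70.5.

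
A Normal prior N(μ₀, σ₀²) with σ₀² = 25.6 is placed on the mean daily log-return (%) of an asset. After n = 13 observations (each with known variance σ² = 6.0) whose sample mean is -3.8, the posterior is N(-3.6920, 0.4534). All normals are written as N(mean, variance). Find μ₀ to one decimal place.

μ₀ = 2.3

With known observation variance, the Normal–Normal posterior has precision τ_n = τ₀ + n/σ² and mean μ_n = (τ₀μ₀ + (n/σ²)x̄)/τ_n.
Here τ₀ = 1/25.6 = 0.039062 and τ_data = 13/6.0 = 2.166667, so τ_n = 2.205729.
Rearranging for μ₀: μ₀ = (μ_n·τ_n − τ_data·x̄)/τ₀ = (-3.6920·2.205729 − 2.166667·-3.8) / 0.039062 = 0.089783/0.039062 ≈ 2.3.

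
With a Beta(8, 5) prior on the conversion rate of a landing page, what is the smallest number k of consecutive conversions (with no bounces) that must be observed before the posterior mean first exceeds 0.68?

k = 3

After k conversions and 0 bounces the posterior is Beta(8+k, 5), with mean (8+k)/(8+5+k).
Set (8+k)/(13+k) > 0.68 and solve: k > (0.68·13 − 8)/(1 − 0.68) = 2.625.
The smallest integer exceeding 2.625 is 3, and checking k=3: (11)/(16) = 0.6875 > 0.68.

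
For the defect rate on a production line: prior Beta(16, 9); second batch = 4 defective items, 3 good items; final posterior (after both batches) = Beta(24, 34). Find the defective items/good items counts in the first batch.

Because Beta–binomial updating is additive in the counts, the combined data contributed (α_post−α_prior, β_post−β_prior) successes and failures.
Total across both batches: 24−16=8 defective items, 34−9=25 good items.
Subtract the second batch: 8−4=4 defective items and 25−3=22 good items.

4 defective items and 22 good items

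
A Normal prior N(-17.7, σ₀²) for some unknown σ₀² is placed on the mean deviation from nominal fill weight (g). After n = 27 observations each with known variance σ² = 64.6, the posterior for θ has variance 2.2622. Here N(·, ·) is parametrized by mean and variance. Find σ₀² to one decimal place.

For the Normal–Normal model with known σ², precisions add: τ_n = τ₀ + n/σ².
So 1/σ₀² = 1/2.2622 − 27/64.6 = 0.442048 − 0.417957 = 0.024091.
Hence σ₀² = 1/0.024091 ≈ 41.5.

σ₀² = 41.5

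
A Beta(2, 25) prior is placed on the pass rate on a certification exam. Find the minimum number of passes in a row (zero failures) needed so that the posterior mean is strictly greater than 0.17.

After k passes and 0 failures the posterior is Beta(2+k, 25), with mean (2+k)/(2+25+k).
Set (2+k)/(27+k) > 0.17 and solve: k > (0.17·27 − 2)/(1 − 0.17) = 3.120.
The smallest integer exceeding 3.120 is 4.

k = 4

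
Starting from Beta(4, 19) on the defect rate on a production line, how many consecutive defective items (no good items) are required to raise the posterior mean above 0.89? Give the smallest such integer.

k = 150

After k defective items and 0 good items the posterior is Beta(4+k, 19), with mean (4+k)/(4+19+k).
Set (4+k)/(23+k) > 0.89 and solve: k > (0.89·23 − 4)/(1 − 0.89) = 149.727.
The smallest integer exceeding 149.727 is 150, and checking k=150: (154)/(173) = 0.8902 > 0.89.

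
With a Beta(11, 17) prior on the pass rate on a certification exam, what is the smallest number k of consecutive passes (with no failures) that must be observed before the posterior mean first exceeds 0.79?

After k passes and 0 failures the posterior is Beta(11+k, 17), with mean (11+k)/(11+17+k).
Set (11+k)/(28+k) > 0.79 and solve: k > (0.79·28 − 11)/(1 − 0.79) = 52.952.
The smallest integer exceeding 52.952 is 53.

k = 53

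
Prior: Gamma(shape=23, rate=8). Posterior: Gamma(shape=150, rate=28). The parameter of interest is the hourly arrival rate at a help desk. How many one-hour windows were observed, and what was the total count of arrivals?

n = 20 one-hour windows with total 127 arrivals

A Gamma(α, β) prior (rate parametrization) on a Poisson rate with n observations summing to S gives posterior Gamma(α+S, β+n).
Matching: Σxᵢ = 150 − 23 = 127 and n = 28 − 8 = 20.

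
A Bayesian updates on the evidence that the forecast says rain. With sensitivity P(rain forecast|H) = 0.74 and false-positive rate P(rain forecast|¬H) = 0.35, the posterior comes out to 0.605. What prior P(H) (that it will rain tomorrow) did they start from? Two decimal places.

P(H) = 0.42

In odds form, posterior odds = prior odds × likelihood ratio, so prior odds = posterior odds ÷ LR.
Posterior odds = 0.605/(1−0.605) = 1.5316. LR = 0.74/0.35 = 2.1143.
Prior odds = 1.5316/2.1143 = 0.7244, so P(H) = 0.7244/(1+0.7244) ≈ 0.42.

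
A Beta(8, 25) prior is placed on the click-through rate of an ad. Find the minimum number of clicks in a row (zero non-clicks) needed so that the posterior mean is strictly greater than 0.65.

After k clicks and 0 non-clicks the posterior is Beta(8+k, 25), with mean (8+k)/(8+25+k).
Set (8+k)/(33+k) > 0.65 and solve: k > (0.65·33 − 8)/(1 − 0.65) = 38.429.
The smallest integer exceeding 38.429 is 39, and checking k=39: (47)/(72) = 0.6528 > 0.65.

k = 39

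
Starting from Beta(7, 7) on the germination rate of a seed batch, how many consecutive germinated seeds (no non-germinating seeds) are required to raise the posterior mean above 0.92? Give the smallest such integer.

k = 74

After k germinated seeds and 0 non-germinating seeds the posterior is Beta(7+k, 7), with mean (7+k)/(7+7+k).
Set (7+k)/(14+k) > 0.92 and solve: k > (0.92·14 − 7)/(1 − 0.92) = 73.500.
The smallest integer exceeding 73.500 is 74, and checking k=74: (81)/(88) = 0.9205 > 0.92.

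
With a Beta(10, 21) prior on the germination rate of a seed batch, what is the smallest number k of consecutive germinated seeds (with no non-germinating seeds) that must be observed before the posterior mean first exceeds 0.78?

k = 65

After k germinated seeds and 0 non-germinating seeds the posterior is Beta(10+k, 21), with mean (10+k)/(10+21+k).
Set (10+k)/(31+k) > 0.78 and solve: k > (0.78·31 − 10)/(1 − 0.78) = 64.455.
The smallest integer exceeding 64.455 is 65, and checking k=65: (75)/(96) = 0.7812 > 0.78.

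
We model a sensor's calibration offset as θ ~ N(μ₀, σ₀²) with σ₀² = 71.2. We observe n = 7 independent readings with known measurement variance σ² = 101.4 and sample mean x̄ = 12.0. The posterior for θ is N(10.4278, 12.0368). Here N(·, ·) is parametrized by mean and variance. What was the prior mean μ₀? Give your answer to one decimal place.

μ₀ = 2.7

With known observation variance, the Normal–Normal posterior has precision τ_n = τ₀ + n/σ² and mean μ_n = (τ₀μ₀ + (n/σ²)x̄)/τ_n.
Here τ₀ = 1/71.2 = 0.014045 and τ_data = 7/101.4 = 0.069034, so τ_n = 0.083079.
Rearranging for μ₀: μ₀ = (μ_n·τ_n − τ_data·x̄)/τ₀ = (10.4278·0.083079 − 0.069034·12.0) / 0.014045 = 0.037923/0.014045 ≈ 2.7.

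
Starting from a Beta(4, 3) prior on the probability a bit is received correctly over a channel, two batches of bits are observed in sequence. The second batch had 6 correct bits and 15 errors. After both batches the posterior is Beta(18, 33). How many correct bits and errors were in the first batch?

8 correct bits and 15 errors

Because Beta–binomial updating is additive in the counts, the combined data contributed (α_post−α_prior, β_post−β_prior) successes and failures.
Total across both batches: 18−4=14 correct bits, 33−3=30 errors.
Subtract the second batch: 14−6=8 correct bits and 30−15=15 errors.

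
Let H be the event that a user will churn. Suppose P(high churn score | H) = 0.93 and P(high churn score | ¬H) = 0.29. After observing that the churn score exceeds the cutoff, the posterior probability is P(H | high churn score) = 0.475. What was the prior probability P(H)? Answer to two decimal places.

P(H) = 0.22

Bayes' rule in odds form gives O(H|E) = O(H)·[P(E|H)/P(E|¬H)], hence O(H) = O(H|E)/LR.
Posterior odds = 0.475/(1−0.475) = 0.9048. LR = 0.93/0.29 = 3.2069.
Prior odds = 0.9048/3.2069 = 0.2821, so P(H) = 0.2821/(1+0.2821) ≈ 0.22.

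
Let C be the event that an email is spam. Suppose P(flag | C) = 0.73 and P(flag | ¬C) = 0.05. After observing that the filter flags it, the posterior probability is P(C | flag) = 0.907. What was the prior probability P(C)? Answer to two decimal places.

P(C) = 0.40

In odds form, posterior odds = prior odds × likelihood ratio, so prior odds = posterior odds ÷ LR.
Posterior odds = 0.907/(1−0.907) = 9.7527. LR = 0.73/0.05 = 14.6000.
Prior odds = 9.7527/14.6000 = 0.6680, so P(C) = 0.6680/(1+0.6680) ≈ 0.40.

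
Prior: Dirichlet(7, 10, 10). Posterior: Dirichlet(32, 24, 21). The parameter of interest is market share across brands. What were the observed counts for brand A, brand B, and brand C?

counts (25, 14, 11)

For a Dirichlet(α) prior with multinomial counts c, the posterior is Dirichlet(α + c) componentwise.
Counts are posterior − prior componentwise: 32−7=25, 24−10=14, 21−10=11.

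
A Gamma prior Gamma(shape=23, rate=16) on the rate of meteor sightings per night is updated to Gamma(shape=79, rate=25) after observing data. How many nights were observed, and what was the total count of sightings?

n = 9 nights with total 56 sightings

Gamma–Poisson conjugacy: posterior shape = α + Σxᵢ, posterior rate = β + n.
Matching: Σxᵢ = 79 − 23 = 56 and n = 25 − 16 = 9.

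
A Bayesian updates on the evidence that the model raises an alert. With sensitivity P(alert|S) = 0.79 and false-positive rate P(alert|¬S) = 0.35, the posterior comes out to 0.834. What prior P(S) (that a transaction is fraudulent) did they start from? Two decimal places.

P(S) = 0.69

Bayes' rule in odds form gives O(S|E) = O(S)·[P(E|S)/P(E|¬S)], hence O(S) = O(S|E)/LR.
Posterior odds = 0.834/(1−0.834) = 5.0241. LR = 0.79/0.35 = 2.2571.
Prior odds = 5.0241/2.2571 = 2.2259, so P(S) = 2.2259/(1+2.2259) ≈ 0.69.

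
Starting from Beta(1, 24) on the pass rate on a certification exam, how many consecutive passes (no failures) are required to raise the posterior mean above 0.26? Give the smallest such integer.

k = 8

After k passes and 0 failures the posterior is Beta(1+k, 24), with mean (1+k)/(1+24+k).
Set (1+k)/(25+k) > 0.26 and solve: k > (0.26·25 − 1)/(1 − 0.26) = 7.432.
The smallest integer exceeding 7.432 is 8.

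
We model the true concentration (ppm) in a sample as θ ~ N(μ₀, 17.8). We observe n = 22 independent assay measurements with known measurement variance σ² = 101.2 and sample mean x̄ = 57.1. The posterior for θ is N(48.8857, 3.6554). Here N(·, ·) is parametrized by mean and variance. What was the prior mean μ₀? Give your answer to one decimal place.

μ₀ = 17.1

With known observation variance, the Normal–Normal posterior has precision τ_n = τ₀ + n/σ² and mean μ_n = (τ₀μ₀ + (n/σ²)x̄)/τ_n.
Here τ₀ = 1/17.8 = 0.056180 and τ_data = 22/101.2 = 0.217391, so τ_n = 0.273571.
Rearranging for μ₀: μ₀ = (μ_n·τ_n − τ_data·x̄)/τ₀ = (48.8857·0.273571 − 0.217391·57.1) / 0.056180 = 0.960684/0.056180 ≈ 17.1.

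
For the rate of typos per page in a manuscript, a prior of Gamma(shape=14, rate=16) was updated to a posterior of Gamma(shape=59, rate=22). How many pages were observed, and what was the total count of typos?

A Gamma(α, β) prior (rate parametrization) on a Poisson rate with n observations summing to S gives posterior Gamma(α+S, β+n).
Matching: Σxᵢ = 59 − 14 = 45 and n = 22 − 16 = 6.

n = 6 pages with total 45 typos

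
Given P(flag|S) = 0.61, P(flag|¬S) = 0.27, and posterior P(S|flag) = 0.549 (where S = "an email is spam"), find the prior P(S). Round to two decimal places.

In odds form, posterior odds = prior odds × likelihood ratio, so prior odds = posterior odds ÷ LR.
Posterior odds = 0.549/(1−0.549) = 1.2173. LR = 0.61/0.27 = 2.2593.
Prior odds = 1.2173/2.2593 = 0.5388, so P(S) = 0.5388/(1+0.5388) ≈ 0.35.

P(S) = 0.35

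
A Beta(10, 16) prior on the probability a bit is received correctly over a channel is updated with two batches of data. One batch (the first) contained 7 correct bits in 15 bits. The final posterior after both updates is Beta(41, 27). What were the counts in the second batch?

24 correct bits and 3 errors

Sequential conjugate updates are equivalent to a single update on the pooled data, so total successes = posterior α − prior α and total failures = posterior β − prior β.
Total across both batches: 41−10=31 correct bits, 27−16=11 errors.
Subtract the first batch: 31−7=24 correct bits and 11−8=3 errors.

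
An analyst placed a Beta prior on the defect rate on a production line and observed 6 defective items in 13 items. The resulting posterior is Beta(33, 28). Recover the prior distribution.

Under Beta–binomial conjugacy the posterior parameters are (α+s, β+f).
Subtract the data counts: 33−6=27, 28−7=21.

Beta(27, 21)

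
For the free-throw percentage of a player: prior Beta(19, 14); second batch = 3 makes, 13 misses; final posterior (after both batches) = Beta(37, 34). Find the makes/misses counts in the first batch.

15 makes and 7 misses

Sequential conjugate updates are equivalent to a single update on the pooled data, so total successes = posterior α − prior α and total failures = posterior β − prior β.
Total across both batches: 37−19=18 makes, 34−14=20 misses.
Subtract the second batch: 18−3=15 makes and 20−13=7 misses.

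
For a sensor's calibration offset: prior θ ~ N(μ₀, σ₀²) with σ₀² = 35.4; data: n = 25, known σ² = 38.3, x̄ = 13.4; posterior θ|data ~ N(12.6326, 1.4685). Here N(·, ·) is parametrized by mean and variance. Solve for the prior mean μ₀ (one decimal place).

The posterior mean is a precision-weighted average: μ_n = (τ₀μ₀ + τ_data·x̄)/(τ₀+τ_data), with τ₀=1/σ₀² and τ_data=n/σ².
Here τ₀ = 1/35.4 = 0.028249 and τ_data = 25/38.3 = 0.652742, so τ_n = 0.680991.
Rearranging for μ₀: μ₀ = (μ_n·τ_n − τ_data·x̄)/τ₀ = (12.6326·0.680991 − 0.652742·13.4) / 0.028249 = -0.144056/0.028249 ≈ -5.1.

μ₀ = -5.1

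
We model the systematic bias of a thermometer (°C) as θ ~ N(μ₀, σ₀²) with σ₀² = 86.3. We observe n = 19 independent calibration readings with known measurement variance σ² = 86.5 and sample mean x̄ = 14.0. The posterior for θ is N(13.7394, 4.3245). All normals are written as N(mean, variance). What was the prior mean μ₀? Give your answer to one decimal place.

With known observation variance, the Normal–Normal posterior has precision τ_n = τ₀ + n/σ² and mean μ_n = (τ₀μ₀ + (n/σ²)x̄)/τ_n.
Here τ₀ = 1/86.3 = 0.011587 and τ_data = 19/86.5 = 0.219653, so τ_n = 0.231240.
Rearranging for μ₀: μ₀ = (μ_n·τ_n − τ_data·x̄)/τ₀ = (13.7394·0.231240 − 0.219653·14.0) / 0.011587 = 0.101957/0.011587 ≈ 8.8.

μ₀ = 8.8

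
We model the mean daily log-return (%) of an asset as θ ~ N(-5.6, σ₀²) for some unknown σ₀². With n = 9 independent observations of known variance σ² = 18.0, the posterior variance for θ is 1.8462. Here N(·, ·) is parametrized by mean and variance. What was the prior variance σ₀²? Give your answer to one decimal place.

σ₀² = 24.0

Posterior precision equals prior precision plus data precision: 1/σ_n² = 1/σ₀² + n/σ².
So 1/σ₀² = 1/1.8462 − 9/18.0 = 0.541653 − 0.500000 = 0.041653.
Hence σ₀² = 1/0.041653 ≈ 24.0.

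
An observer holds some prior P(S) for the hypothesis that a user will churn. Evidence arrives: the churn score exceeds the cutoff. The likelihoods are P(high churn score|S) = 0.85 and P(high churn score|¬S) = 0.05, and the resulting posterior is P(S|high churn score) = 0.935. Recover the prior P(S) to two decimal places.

In odds form, posterior odds = prior odds × likelihood ratio, so prior odds = posterior odds ÷ LR.
Posterior odds = 0.935/(1−0.935) = 14.3846. LR = 0.85/0.05 = 17.0000.
Prior odds = 14.3846/17.0000 = 0.8462, so P(S) = 0.8462/(1+0.8462) ≈ 0.46.

P(S) = 0.46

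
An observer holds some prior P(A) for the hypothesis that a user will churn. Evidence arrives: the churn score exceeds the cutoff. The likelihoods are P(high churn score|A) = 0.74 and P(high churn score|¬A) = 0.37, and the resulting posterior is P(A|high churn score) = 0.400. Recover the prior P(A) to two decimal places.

P(A) = 0.25

Bayes' rule in odds form gives O(A|E) = O(A)·[P(E|A)/P(E|¬A)], hence O(A) = O(A|E)/LR.
Posterior odds = 0.400/(1−0.400) = 0.6667. LR = 0.74/0.37 = 2.0000.
Prior odds = 0.6667/2.0000 = 0.3333, so P(A) = 0.3333/(1+0.3333) ≈ 0.25.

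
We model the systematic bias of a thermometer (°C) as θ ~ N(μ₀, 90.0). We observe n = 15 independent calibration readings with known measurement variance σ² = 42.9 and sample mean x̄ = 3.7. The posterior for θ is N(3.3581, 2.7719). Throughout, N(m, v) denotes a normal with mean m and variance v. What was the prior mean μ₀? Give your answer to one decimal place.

With known observation variance, the Normal–Normal posterior has precision τ_n = τ₀ + n/σ² and mean μ_n = (τ₀μ₀ + (n/σ²)x̄)/τ_n.
Here τ₀ = 1/90.0 = 0.011111 and τ_data = 15/42.9 = 0.349650, so τ_n = 0.360761.
Rearranging for μ₀: μ₀ = (μ_n·τ_n − τ_data·x̄)/τ₀ = (3.3581·0.360761 − 0.349650·3.7) / 0.011111 = -0.082233/0.011111 ≈ -7.4.

μ₀ = -7.4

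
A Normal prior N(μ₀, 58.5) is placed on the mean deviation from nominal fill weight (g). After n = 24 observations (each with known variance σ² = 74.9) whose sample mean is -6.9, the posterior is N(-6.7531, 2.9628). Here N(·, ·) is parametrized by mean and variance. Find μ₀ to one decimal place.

With known observation variance, the Normal–Normal posterior has precision τ_n = τ₀ + n/σ² and mean μ_n = (τ₀μ₀ + (n/σ²)x̄)/τ_n.
Here τ₀ = 1/58.5 = 0.017094 and τ_data = 24/74.9 = 0.320427, so τ_n = 0.337521.
Rearranging for μ₀: μ₀ = (μ_n·τ_n − τ_data·x̄)/τ₀ = (-6.7531·0.337521 − 0.320427·-6.9) / 0.017094 = -0.068367/0.017094 ≈ -4.0.

μ₀ = -4.0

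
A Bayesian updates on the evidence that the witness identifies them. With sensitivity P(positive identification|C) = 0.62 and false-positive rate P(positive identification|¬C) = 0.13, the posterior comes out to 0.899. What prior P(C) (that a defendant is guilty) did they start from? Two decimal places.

Bayes' rule in odds form gives O(C|E) = O(C)·[P(E|C)/P(E|¬C)], hence O(C) = O(C|E)/LR.
Posterior odds = 0.899/(1−0.899) = 8.9010. LR = 0.62/0.13 = 4.7692.
Prior odds = 8.9010/4.7692 = 1.8664, so P(C) = 1.8664/(1+1.8664) ≈ 0.65.

P(C) = 0.65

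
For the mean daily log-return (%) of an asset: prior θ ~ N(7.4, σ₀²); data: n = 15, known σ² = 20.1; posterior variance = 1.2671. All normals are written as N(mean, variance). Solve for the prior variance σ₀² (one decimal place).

Posterior precision equals prior precision plus data precision: 1/σ_n² = 1/σ₀² + n/σ².
So 1/σ₀² = 1/1.2671 − 15/20.1 = 0.789204 − 0.746269 = 0.042935.
Hence σ₀² = 1/0.042935 ≈ 23.3.

σ₀² = 23.3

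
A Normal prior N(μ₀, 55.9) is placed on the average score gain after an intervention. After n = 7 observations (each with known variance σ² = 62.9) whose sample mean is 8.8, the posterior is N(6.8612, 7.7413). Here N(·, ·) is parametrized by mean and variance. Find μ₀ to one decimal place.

μ₀ = -5.2

The posterior mean is a precision-weighted average: μ_n = (τ₀μ₀ + τ_data·x̄)/(τ₀+τ_data), with τ₀=1/σ₀² and τ_data=n/σ².
Here τ₀ = 1/55.9 = 0.017889 and τ_data = 7/62.9 = 0.111288, so τ_n = 0.129177.
Rearranging for μ₀: μ₀ = (μ_n·τ_n − τ_data·x̄)/τ₀ = (6.8612·0.129177 − 0.111288·8.8) / 0.017889 = -0.093025/0.017889 ≈ -5.2.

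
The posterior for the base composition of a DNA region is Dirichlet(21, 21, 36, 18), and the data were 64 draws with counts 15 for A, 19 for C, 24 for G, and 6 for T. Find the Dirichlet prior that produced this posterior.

Dirichlet(6, 2, 12, 12)

For a Dirichlet(α) prior with multinomial counts c, the posterior is Dirichlet(α + c) componentwise.
Subtract each count from the matching posterior parameter: 21−15=6, 21−19=2, 36−24=12, 18−6=12.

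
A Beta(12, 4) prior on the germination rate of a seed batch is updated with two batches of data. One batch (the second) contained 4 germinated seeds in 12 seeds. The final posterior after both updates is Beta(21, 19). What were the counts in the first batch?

Because Beta–binomial updating is additive in the counts, the combined data contributed (α_post−α_prior, β_post−β_prior) successes and failures.
Total across both batches: 21−12=9 germinated seeds, 19−4=15 non-germinating seeds.
Subtract the second batch: 9−4=5 germinated seeds and 15−8=7 non-germinating seeds.

5 germinated seeds and 7 non-germinating seeds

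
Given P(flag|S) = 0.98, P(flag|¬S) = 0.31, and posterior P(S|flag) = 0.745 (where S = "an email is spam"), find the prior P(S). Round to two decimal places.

Bayes' rule in odds form gives O(S|E) = O(S)·[P(E|S)/P(E|¬S)], hence O(S) = O(S|E)/LR.
Posterior odds = 0.745/(1−0.745) = 2.9216. LR = 0.98/0.31 = 3.1613.
Prior odds = 2.9216/3.1613 = 0.9242, so P(S) = 0.9242/(1+0.9242) ≈ 0.48.

P(S) = 0.48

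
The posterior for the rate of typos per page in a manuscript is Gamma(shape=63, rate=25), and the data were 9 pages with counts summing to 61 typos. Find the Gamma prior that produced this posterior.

A Gamma(α, β) prior (rate parametrization) on a Poisson rate with n observations summing to S gives posterior Gamma(α+S, β+n).
So α = 63 − 61 = 2 and β = 25 − 9 = 16.

Gamma(shape=2, rate=16)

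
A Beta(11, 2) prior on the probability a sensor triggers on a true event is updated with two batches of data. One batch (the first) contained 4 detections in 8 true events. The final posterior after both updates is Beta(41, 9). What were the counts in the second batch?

Sequential conjugate updates are equivalent to a single update on the pooled data, so total successes = posterior α − prior α and total failures = posterior β − prior β.
Total across both batches: 41−11=30 detections, 9−2=7 misses.
Subtract the first batch: 30−4=26 detections and 7−4=3 misses.

26 detections and 3 misses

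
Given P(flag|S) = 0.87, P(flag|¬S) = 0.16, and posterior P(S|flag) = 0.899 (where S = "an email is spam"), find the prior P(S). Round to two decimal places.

Bayes' rule in odds form gives O(S|E) = O(S)·[P(E|S)/P(E|¬S)], hence O(S) = O(S|E)/LR.
Posterior odds = 0.899/(1−0.899) = 8.9010. LR = 0.87/0.16 = 5.4375.
Prior odds = 8.9010/5.4375 = 1.6370, so P(S) = 1.6370/(1+1.6370) ≈ 0.62.

P(S) = 0.62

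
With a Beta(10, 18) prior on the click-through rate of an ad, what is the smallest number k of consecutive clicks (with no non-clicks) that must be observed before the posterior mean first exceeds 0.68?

After k clicks and 0 non-clicks the posterior is Beta(10+k, 18), with mean (10+k)/(10+18+k).
Set (10+k)/(28+k) > 0.68 and solve: k > (0.68·28 − 10)/(1 − 0.68) = 28.250.
The smallest integer exceeding 28.250 is 29.

k = 29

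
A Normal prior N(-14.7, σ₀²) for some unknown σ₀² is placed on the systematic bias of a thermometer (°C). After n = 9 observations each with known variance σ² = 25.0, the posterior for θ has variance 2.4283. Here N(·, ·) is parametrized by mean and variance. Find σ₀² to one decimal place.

For the Normal–Normal model with known σ², precisions add: τ_n = τ₀ + n/σ².
So 1/σ₀² = 1/2.4283 − 9/25.0 = 0.411811 − 0.360000 = 0.051811.
Hence σ₀² = 1/0.051811 ≈ 19.3.

σ₀² = 19.3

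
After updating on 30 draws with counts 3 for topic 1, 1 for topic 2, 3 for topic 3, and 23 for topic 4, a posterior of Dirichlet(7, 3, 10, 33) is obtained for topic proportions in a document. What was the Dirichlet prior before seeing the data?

Dirichlet(4, 2, 7, 10)

For a Dirichlet(α) prior with multinomial counts c, the posterior is Dirichlet(α + c) componentwise.
Subtract each count from the matching posterior parameter: 7−3=4, 3−1=2, 10−3=7, 33−23=10.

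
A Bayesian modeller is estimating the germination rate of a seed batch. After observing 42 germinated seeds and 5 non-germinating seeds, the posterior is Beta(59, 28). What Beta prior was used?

Under Beta–binomial conjugacy the posterior parameters are (α+s, β+f).
Subtract the data counts: 59−42=17, 28−5=23.

Beta(17, 23)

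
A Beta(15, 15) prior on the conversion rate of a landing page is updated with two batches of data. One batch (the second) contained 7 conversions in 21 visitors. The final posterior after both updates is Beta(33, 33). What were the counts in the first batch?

11 conversions and 4 bounces

Because Beta–binomial updating is additive in the counts, the combined data contributed (α_post−α_prior, β_post−β_prior) successes and failures.
Total across both batches: 33−15=18 conversions, 33−15=18 bounces.
Subtract the second batch: 18−7=11 conversions and 18−14=4 bounces.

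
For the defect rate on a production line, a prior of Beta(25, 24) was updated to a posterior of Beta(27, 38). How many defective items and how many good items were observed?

2 defective items and 14 good items

Under Beta–binomial conjugacy the posterior parameters are (a+s, b+f).
So s = 27 − 25 = 2 and f = 38 − 24 = 14.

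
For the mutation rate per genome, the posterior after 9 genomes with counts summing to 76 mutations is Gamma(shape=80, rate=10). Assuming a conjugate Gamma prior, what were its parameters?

Gamma(shape=4, rate=1)

A Gamma(α, β) prior (rate parametrization) on a Poisson rate with n observations summing to S gives posterior Gamma(α+S, β+n).
So α = 80 − 76 = 4 and β = 10 − 9 = 1.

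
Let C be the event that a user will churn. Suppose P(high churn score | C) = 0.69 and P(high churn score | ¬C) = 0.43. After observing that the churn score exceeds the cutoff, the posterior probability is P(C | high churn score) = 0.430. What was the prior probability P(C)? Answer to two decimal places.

P(C) = 0.32

Bayes' rule in odds form gives O(C|E) = O(C)·[P(E|C)/P(E|¬C)], hence O(C) = O(C|E)/LR.
Posterior odds = 0.430/(1−0.430) = 0.7544. LR = 0.69/0.43 = 1.6047.
Prior odds = 0.7544/1.6047 = 0.4701, so P(C) = 0.4701/(1+0.4701) ≈ 0.32.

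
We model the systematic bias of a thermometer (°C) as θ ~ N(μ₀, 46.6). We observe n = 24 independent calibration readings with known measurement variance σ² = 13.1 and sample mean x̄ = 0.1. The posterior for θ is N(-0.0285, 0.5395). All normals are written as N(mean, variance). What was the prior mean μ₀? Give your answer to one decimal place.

With known observation variance, the Normal–Normal posterior has precision τ_n = τ₀ + n/σ² and mean μ_n = (τ₀μ₀ + (n/σ²)x̄)/τ_n.
Here τ₀ = 1/46.6 = 0.021459 and τ_data = 24/13.1 = 1.832061, so τ_n = 1.853520.
Rearranging for μ₀: μ₀ = (μ_n·τ_n − τ_data·x̄)/τ₀ = (-0.0285·1.853520 − 1.832061·0.1) / 0.021459 = -0.236031/0.021459 ≈ -11.0.

μ₀ = -11.0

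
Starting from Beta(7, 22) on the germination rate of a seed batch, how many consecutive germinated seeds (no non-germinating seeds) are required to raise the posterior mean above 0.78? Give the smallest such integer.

After k germinated seeds and 0 non-germinating seeds the posterior is Beta(7+k, 22), with mean (7+k)/(7+22+k).
Set (7+k)/(29+k) > 0.78 and solve: k > (0.78·29 − 7)/(1 − 0.78) = 71.000.
The smallest integer exceeding 71.000 is 72.

k = 72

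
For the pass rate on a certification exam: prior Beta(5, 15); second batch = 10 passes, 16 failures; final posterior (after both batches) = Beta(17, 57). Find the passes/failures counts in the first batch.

Sequential conjugate updates are equivalent to a single update on the pooled data, so total successes = posterior α − prior α and total failures = posterior β − prior β.
Total across both batches: 17−5=12 passes, 57−15=42 failures.
Subtract the second batch: 12−10=2 passes and 42−16=26 failures.

2 passes and 26 failures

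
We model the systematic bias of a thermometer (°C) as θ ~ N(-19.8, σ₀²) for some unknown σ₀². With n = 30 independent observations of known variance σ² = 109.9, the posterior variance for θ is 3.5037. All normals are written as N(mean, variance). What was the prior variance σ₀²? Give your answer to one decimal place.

σ₀² = 80.4

For the Normal–Normal model with known σ², precisions add: τ_n = τ₀ + n/σ².
So 1/σ₀² = 1/3.5037 − 30/109.9 = 0.285413 − 0.272975 = 0.012438.
Hence σ₀² = 1/0.012438 ≈ 80.4.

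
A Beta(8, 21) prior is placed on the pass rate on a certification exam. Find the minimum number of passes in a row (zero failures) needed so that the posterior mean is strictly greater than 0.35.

After k passes and 0 failures the posterior is Beta(8+k, 21), with mean (8+k)/(8+21+k).
Set (8+k)/(29+k) > 0.35 and solve: k > (0.35·29 − 8)/(1 − 0.35) = 3.308.
The smallest integer exceeding 3.308 is 4, and checking k=4: (12)/(33) = 0.3636 > 0.35.

k = 4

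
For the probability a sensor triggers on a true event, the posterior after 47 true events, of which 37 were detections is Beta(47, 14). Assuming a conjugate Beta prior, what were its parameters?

Under Beta–binomial conjugacy the posterior parameters are (α+s, β+f).
Subtract the data counts: 47−37=10, 14−10=4.

Beta(10, 4)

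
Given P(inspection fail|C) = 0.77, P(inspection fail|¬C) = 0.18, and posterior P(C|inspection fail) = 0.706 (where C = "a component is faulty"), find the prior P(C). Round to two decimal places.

P(C) = 0.36

In odds form, posterior odds = prior odds × likelihood ratio, so prior odds = posterior odds ÷ LR.
Posterior odds = 0.706/(1−0.706) = 2.4014. LR = 0.77/0.18 = 4.2778.
Prior odds = 2.4014/4.2778 = 0.5614, so P(C) = 0.5614/(1+0.5614) ≈ 0.36.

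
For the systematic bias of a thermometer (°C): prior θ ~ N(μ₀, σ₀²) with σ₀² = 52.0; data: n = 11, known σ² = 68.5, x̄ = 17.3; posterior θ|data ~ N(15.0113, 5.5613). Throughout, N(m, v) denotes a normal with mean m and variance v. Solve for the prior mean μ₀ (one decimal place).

The posterior mean is a precision-weighted average: μ_n = (τ₀μ₀ + τ_data·x̄)/(τ₀+τ_data), with τ₀=1/σ₀² and τ_data=n/σ².
Here τ₀ = 1/52.0 = 0.019231 and τ_data = 11/68.5 = 0.160584, so τ_n = 0.179815.
Rearranging for μ₀: μ₀ = (μ_n·τ_n − τ_data·x̄)/τ₀ = (15.0113·0.179815 − 0.160584·17.3) / 0.019231 = -0.078846/0.019231 ≈ -4.1.

μ₀ = -4.1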